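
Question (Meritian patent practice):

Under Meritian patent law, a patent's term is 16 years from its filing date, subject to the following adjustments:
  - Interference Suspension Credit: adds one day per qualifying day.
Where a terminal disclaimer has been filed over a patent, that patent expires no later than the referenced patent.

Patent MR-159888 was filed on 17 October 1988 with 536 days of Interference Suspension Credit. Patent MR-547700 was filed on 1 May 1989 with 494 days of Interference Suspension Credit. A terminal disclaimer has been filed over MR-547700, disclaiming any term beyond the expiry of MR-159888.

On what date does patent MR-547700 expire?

Natural term of MR-547700:
  Base: filing + 16 years → 1 May 2005.
  Interference Suspension Credit: +494 days → 7 September 2006.
Expiry of referenced patent MR-159888:
  Base: filing + 16 years → 17 October 2004.
  Interference Suspension Credit: +536 days → 6 April 2006.
Terminal disclaimer: MR-547700 expires on the earlier of 7 September 2006 and 6 April 2006.

April 6, 2006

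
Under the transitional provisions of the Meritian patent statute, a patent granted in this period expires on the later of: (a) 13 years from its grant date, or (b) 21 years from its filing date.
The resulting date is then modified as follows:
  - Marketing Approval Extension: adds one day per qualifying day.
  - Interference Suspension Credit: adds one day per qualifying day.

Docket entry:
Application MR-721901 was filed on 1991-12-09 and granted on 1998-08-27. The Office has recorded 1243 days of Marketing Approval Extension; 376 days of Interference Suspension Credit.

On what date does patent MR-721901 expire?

2017-05-16

(a) grant + 13 years → 27 August 2011.
(b) filing + 21 years → 9 December 2012.
Later of the two: 9 December 2012.
Marketing Approval Extension: +1243 days → 5 May 2016.
Interference Suspension Credit: +376 days → 16 May 2017.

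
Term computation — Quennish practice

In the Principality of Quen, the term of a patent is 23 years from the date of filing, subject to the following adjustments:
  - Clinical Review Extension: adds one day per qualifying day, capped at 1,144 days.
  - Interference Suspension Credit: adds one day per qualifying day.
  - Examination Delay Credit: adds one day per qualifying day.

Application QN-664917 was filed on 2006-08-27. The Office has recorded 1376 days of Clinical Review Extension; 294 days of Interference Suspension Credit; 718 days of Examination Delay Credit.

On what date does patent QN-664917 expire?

Base term: filing date + 23 years → 27 August 2029.
Clinical Review Extension: 1376 days claimed exceeds the 1144-day cap, so +1144 days → 14 October 2032.
Interference Suspension Credit: +294 days → 4 August 2033.
Examination Delay Credit: +718 days → 23 July 2035.

July 23, 2035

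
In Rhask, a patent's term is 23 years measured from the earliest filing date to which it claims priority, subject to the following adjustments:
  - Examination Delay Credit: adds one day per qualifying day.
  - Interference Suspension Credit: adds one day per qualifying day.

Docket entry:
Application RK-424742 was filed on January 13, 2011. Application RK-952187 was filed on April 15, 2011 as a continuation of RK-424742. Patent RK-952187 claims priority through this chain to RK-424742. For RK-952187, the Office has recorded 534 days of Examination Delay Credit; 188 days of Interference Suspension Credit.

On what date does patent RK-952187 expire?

January 5, 2036

Earliest priority filing: 13 January 2011.
Base term: 13 January 2011 + 23 years → 13 January 2034.
Examination Delay Credit: +534 days → 1 July 2035.
Interference Suspension Credit: +188 days → 5 January 2036.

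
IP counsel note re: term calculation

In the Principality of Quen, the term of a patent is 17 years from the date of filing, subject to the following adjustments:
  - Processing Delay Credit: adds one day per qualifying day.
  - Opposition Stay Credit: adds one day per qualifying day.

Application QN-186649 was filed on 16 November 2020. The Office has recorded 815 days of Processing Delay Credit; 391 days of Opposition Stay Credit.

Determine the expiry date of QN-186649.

Base term: filing date + 17 years → 16 November 2037.
Processing Delay Credit: +815 days → 9 February 2040.
Opposition Stay Credit: +391 days → 6 March 2041.

2041-03-06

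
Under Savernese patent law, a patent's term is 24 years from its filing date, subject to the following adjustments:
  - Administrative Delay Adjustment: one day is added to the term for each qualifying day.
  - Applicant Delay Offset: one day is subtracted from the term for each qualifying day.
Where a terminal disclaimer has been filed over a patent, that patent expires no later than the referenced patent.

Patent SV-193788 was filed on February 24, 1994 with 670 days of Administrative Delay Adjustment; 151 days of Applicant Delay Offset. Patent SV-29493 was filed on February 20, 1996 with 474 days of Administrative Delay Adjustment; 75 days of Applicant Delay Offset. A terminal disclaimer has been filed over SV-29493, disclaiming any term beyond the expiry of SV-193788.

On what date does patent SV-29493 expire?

Natural term of SV-29493:
  Base: filing + 24 years → 20 February 2020.
  Administrative Delay Adjustment: +474 days → 8 June 2021.
  Applicant Delay Offset: −75 days → 25 March 2021.
Expiry of referenced patent SV-193788:
  Base: filing + 24 years → 24 February 2018.
  Administrative Delay Adjustment: +670 days → 26 December 2019.
  Applicant Delay Offset: −151 days → 28 July 2019.
Terminal disclaimer: SV-29493 expires on the earlier of 25 March 2021 and 28 July 2019.

2019-07-28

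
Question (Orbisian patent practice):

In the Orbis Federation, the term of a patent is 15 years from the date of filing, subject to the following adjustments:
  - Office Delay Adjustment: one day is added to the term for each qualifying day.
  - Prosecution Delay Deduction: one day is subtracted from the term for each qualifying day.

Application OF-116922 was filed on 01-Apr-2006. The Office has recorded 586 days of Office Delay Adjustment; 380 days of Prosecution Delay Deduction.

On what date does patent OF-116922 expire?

Base term: filing date + 15 years → 1 April 2021.
Office Delay Adjustment: +586 days → 8 November 2022.
Prosecution Delay Deduction: −380 days → 24 October 2021.

2021-10-24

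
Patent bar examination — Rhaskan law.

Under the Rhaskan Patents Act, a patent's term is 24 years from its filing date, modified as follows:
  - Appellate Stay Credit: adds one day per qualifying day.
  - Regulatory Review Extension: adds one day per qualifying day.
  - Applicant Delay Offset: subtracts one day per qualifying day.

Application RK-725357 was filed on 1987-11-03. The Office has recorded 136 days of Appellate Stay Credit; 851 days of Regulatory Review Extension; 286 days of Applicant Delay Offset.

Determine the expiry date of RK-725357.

October 4, 2013

Base term: filing date + 24 years → 3 November 2011.
Appellate Stay Credit: +136 days → 18 March 2012.
Regulatory Review Extension: +851 days → 17 July 2014.
Applicant Delay Offset: −286 days → 4 October 2013.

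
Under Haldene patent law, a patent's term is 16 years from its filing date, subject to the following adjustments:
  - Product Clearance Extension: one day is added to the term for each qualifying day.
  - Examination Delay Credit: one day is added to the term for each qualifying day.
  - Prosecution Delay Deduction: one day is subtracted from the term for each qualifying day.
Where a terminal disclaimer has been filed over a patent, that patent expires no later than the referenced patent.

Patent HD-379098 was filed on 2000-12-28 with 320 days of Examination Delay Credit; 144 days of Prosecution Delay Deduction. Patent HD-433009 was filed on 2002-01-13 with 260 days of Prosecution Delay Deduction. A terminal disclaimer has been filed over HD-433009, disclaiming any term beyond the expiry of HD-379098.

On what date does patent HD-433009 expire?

Natural term of HD-433009:
  Base: filing + 16 years → 13 January 2018.
  Prosecution Delay Deduction: −260 days → 28 April 2017.
Expiry of referenced patent HD-379098:
  Base: filing + 16 years → 28 December 2016.
  Examination Delay Credit: +320 days → 13 November 2017.
  Prosecution Delay Deduction: −144 days → 22 June 2017.
Terminal disclaimer: HD-433009 expires on the earlier of 28 April 2017 and 22 June 2017.

2017-04-28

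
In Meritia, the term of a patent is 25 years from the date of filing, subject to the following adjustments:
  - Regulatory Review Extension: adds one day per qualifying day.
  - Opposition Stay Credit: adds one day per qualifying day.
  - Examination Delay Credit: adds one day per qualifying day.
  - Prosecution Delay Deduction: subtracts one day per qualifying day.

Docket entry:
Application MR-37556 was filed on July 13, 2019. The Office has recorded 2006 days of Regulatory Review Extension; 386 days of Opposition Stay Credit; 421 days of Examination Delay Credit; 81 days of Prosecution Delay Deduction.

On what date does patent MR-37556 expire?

Base term: filing date + 25 years → 13 July 2044.
Regulatory Review Extension: +2006 days → 9 January 2050.
Opposition Stay Credit: +386 days → 30 January 2051.
Examination Delay Credit: +421 days → 26 March 2052.
Prosecution Delay Deduction: −81 days → 5 January 2052.

2052-01-05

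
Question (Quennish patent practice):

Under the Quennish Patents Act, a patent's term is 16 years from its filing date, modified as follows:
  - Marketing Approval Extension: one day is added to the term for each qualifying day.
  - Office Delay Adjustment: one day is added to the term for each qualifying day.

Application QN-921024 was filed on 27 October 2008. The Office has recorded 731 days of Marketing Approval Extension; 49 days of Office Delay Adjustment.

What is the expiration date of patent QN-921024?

Base term: filing date + 16 years → 27 October 2024.
Marketing Approval Extension: +731 days → 28 October 2026.
Office Delay Adjustment: +49 days → 16 December 2026.

December 16, 2026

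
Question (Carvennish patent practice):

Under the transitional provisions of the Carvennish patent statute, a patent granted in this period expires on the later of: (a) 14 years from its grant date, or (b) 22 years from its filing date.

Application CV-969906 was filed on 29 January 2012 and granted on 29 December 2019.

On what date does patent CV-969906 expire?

January 29, 2034

(a) grant + 14 years → 29 December 2033.
(b) filing + 22 years → 29 January 2034.
Later of the two: 29 January 2034.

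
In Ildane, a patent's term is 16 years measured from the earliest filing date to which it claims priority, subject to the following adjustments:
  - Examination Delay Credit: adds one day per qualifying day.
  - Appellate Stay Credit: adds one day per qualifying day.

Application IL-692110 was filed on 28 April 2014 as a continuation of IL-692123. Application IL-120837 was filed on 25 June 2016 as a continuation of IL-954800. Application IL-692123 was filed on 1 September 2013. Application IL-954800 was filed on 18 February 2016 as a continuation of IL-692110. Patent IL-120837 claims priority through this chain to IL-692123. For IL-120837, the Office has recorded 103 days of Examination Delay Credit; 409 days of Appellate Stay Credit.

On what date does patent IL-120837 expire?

Earliest priority filing: 1 September 2013.
Base term: 1 September 2013 + 16 years → 1 September 2029.
Examination Delay Credit: +103 days → 13 December 2029.
Appellate Stay Credit: +409 days → 26 January 2031.

January 26, 2031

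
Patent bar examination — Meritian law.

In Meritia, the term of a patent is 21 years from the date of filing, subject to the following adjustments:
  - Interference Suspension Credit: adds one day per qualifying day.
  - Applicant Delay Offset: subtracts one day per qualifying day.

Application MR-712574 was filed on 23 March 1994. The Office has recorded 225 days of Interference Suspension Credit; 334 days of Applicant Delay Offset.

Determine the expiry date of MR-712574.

Base term: filing date + 21 years → 23 March 2015.
Interference Suspension Credit: +225 days → 3 November 2015.
Applicant Delay Offset: −334 days → 4 December 2014.

December 4, 2014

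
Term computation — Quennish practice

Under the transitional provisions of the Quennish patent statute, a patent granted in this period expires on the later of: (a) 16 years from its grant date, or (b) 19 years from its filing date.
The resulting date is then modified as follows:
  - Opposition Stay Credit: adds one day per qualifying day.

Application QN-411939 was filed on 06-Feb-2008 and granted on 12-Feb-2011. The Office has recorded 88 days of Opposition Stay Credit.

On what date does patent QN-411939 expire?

2027-05-11

(a) grant + 16 years → 12 February 2027.
(b) filing + 19 years → 6 February 2027.
Later of the two: 12 February 2027.
Opposition Stay Credit: +88 days → 11 May 2027.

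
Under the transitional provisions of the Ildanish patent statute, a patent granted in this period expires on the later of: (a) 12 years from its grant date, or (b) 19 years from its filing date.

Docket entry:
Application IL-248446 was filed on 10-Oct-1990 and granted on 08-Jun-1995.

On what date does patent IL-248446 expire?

October 10, 2009

(a) grant + 12 years → 8 June 2007.
(b) filing + 19 years → 10 October 2009.
Later of the two: 10 October 2009.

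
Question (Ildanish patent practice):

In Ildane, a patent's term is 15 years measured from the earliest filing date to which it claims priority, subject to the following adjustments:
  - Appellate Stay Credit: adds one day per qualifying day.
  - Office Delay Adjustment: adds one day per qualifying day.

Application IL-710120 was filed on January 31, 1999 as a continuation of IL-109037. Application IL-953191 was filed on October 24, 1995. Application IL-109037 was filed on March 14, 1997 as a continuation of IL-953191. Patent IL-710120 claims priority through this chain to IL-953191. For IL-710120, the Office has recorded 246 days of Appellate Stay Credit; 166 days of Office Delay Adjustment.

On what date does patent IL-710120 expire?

2011-12-10

Earliest priority filing: 24 October 1995.
Base term: 24 October 1995 + 15 years → 24 October 2010.
Appellate Stay Credit: +246 days → 27 June 2011.
Office Delay Adjustment: +166 days → 10 December 2011.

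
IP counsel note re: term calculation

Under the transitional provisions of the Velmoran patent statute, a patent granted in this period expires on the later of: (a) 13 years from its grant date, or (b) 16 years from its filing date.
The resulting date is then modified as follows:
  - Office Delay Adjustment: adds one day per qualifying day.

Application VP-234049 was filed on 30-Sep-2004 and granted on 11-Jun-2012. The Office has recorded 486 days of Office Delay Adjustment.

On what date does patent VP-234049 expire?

(a) grant + 13 years → 11 June 2025.
(b) filing + 16 years → 30 September 2020.
Later of the two: 11 June 2025.
Office Delay Adjustment: +486 days → 10 October 2026.

October 10, 2026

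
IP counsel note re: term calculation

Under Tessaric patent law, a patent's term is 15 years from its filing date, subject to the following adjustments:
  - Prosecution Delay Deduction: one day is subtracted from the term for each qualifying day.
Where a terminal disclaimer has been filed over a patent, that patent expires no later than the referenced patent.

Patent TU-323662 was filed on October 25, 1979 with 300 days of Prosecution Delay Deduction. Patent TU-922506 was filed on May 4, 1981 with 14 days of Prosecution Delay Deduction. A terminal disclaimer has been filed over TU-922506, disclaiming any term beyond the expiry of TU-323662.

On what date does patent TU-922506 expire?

December 29, 1993

Natural term of TU-922506:
  Base: filing + 15 years → 4 May 1996.
  Prosecution Delay Deduction: −14 days → 20 April 1996.
Expiry of referenced patent TU-323662:
  Base: filing + 15 years → 25 October 1994.
  Prosecution Delay Deduction: −300 days → 29 December 1993.
Terminal disclaimer: TU-922506 expires on the earlier of 20 April 1996 and 29 December 1993.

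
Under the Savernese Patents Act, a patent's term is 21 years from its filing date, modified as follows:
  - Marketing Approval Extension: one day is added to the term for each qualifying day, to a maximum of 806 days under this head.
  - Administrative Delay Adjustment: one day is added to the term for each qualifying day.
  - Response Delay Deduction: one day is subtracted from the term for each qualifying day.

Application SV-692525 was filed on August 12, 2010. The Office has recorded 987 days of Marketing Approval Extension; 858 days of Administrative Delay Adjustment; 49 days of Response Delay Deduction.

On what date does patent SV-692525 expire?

2036-01-13

Base term: filing date + 21 years → 12 August 2031.
Marketing Approval Extension: 987 days claimed exceeds the 806-day cap, so +806 days → 26 October 2033.
Administrative Delay Adjustment: +858 days → 2 March 2036.
Response Delay Deduction: −49 days → 13 January 2036.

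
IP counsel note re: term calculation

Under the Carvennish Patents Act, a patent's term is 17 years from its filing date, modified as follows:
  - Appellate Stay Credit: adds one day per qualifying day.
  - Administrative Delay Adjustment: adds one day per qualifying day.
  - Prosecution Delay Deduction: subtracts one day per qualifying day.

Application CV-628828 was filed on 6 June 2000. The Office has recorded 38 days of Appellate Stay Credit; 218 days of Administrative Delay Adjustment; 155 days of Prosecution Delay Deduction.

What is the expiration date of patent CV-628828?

Base term: filing date + 17 years → 6 June 2017.
Appellate Stay Credit: +38 days → 14 July 2017.
Administrative Delay Adjustment: +218 days → 17 February 2018.
Prosecution Delay Deduction: −155 days → 15 September 2017.

September 15, 2017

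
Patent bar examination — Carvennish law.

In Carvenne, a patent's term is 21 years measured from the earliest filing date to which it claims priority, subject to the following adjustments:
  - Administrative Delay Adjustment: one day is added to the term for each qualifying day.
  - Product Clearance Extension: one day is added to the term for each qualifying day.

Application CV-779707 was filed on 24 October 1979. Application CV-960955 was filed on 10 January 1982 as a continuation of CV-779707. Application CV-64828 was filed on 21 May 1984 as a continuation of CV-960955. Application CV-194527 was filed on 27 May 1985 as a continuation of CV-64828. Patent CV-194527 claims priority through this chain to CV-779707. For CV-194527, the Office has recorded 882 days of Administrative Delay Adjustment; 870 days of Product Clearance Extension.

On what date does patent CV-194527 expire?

2005-08-11

Earliest priority filing: 24 October 1979.
Base term: 24 October 1979 + 21 years → 24 October 2000.
Administrative Delay Adjustment: +882 days → 25 March 2003.
Product Clearance Extension: +870 days → 11 August 2005.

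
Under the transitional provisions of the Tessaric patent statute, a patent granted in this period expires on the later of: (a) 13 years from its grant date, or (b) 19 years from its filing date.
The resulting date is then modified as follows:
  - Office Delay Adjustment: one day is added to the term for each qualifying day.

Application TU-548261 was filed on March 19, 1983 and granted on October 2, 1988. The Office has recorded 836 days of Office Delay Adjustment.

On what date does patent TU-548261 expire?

(a) grant + 13 years → 2 October 2001.
(b) filing + 19 years → 19 March 2002.
Later of the two: 19 March 2002.
Office Delay Adjustment: +836 days → 2 July 2004.

July 2, 2004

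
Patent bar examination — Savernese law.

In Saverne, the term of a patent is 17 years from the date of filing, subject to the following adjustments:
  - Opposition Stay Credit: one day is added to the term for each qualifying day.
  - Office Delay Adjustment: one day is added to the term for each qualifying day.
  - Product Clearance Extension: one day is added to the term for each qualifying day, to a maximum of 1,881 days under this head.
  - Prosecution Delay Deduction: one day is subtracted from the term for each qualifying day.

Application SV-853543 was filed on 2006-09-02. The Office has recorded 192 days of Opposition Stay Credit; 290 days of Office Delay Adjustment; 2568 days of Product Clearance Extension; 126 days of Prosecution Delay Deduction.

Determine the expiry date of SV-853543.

Base term: filing date + 17 years → 2 September 2023.
Opposition Stay Credit: +192 days → 12 March 2024.
Office Delay Adjustment: +290 days → 27 December 2024.
Product Clearance Extension: 2568 days claimed exceeds the 1881-day cap, so +1881 days → 20 February 2030.
Prosecution Delay Deduction: −126 days → 17 October 2029.

October 17, 2029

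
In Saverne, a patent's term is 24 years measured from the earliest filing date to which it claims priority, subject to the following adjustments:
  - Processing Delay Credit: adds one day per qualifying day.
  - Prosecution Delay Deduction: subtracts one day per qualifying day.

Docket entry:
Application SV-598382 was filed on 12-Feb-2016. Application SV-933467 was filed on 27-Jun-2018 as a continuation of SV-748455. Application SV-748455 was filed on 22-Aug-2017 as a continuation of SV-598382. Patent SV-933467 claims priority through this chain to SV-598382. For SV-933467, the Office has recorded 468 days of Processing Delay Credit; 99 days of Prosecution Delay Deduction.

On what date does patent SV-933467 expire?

Earliest priority filing: 12 February 2016.
Base term: 12 February 2016 + 24 years → 12 February 2040.
Processing Delay Credit: +468 days → 25 May 2041.
Prosecution Delay Deduction: −99 days → 15 February 2041.

February 15, 2041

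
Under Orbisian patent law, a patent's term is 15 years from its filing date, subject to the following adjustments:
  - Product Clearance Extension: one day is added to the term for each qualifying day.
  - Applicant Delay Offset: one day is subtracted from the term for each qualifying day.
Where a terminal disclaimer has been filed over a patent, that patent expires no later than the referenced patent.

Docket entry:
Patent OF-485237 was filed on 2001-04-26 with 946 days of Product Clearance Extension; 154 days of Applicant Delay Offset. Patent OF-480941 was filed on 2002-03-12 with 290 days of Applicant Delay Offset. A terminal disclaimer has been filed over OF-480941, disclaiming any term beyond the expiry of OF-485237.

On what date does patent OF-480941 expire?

2016-05-26

Natural term of OF-480941:
  Base: filing + 15 years → 12 March 2017.
  Applicant Delay Offset: −290 days → 26 May 2016.
Expiry of referenced patent OF-485237:
  Base: filing + 15 years → 26 April 2016.
  Product Clearance Extension: +946 days → 28 November 2018.
  Applicant Delay Offset: −154 days → 27 June 2018.
Terminal disclaimer: OF-480941 expires on the earlier of 26 May 2016 and 27 June 2018.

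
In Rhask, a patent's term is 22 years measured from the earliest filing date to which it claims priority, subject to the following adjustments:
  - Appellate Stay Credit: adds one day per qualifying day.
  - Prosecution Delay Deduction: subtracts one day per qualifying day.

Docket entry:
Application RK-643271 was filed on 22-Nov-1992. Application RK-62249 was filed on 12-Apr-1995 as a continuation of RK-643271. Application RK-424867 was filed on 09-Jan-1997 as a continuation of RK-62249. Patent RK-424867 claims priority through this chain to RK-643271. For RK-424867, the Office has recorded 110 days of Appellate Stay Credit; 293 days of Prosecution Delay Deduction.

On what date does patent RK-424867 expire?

2014-05-23

Earliest priority filing: 22 November 1992.
Base term: 22 November 1992 + 22 years → 22 November 2014.
Appellate Stay Credit: +110 days → 12 March 2015.
Prosecution Delay Deduction: −293 days → 23 May 2014.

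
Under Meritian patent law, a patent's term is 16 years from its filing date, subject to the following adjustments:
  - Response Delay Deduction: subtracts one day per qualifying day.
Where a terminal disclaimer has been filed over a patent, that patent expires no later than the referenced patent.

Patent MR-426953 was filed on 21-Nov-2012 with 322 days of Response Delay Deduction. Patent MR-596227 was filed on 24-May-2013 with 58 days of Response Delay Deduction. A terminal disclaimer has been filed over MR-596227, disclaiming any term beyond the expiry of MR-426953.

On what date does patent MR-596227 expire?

2028-01-04

Natural term of MR-596227:
  Base: filing + 16 years → 24 May 2029.
  Response Delay Deduction: −58 days → 27 March 2029.
Expiry of referenced patent MR-426953:
  Base: filing + 16 years → 21 November 2028.
  Response Delay Deduction: −322 days → 4 January 2028.
Terminal disclaimer: MR-596227 expires on the earlier of 27 March 2029 and 4 January 2028.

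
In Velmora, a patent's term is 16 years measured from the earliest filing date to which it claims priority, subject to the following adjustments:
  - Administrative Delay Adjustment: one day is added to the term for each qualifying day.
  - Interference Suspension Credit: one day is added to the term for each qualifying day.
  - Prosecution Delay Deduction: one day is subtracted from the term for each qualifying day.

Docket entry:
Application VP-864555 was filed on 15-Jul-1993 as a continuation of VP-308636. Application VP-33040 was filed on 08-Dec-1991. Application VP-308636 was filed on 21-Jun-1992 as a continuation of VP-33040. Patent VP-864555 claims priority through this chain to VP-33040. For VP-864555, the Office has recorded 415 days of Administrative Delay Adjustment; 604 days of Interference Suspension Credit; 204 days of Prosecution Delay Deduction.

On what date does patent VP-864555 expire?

Earliest priority filing: 8 December 1991.
Base term: 8 December 1991 + 16 years → 8 December 2007.
Administrative Delay Adjustment: +415 days → 26 January 2009.
Interference Suspension Credit: +604 days → 22 September 2010.
Prosecution Delay Deduction: −204 days → 2 March 2010.

March 2, 2010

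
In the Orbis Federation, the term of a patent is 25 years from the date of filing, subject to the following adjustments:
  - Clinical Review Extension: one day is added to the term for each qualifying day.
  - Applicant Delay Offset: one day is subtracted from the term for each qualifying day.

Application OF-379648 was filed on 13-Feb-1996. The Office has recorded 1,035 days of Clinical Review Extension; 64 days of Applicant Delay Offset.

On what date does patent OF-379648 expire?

October 12, 2023

Base term: filing date + 25 years → 13 February 2021.
Clinical Review Extension: +1035 days → 15 December 2023.
Applicant Delay Offset: −64 days → 12 October 2023.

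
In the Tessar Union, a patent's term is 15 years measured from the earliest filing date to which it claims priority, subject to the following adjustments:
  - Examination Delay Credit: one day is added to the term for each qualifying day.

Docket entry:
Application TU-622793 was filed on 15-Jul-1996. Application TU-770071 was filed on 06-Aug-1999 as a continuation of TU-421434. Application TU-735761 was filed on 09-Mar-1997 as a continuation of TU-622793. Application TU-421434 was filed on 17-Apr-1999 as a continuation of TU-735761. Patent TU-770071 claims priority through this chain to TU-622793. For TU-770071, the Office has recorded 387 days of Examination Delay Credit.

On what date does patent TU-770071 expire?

Earliest priority filing: 15 July 1996.
Base term: 15 July 1996 + 15 years → 15 July 2011.
Examination Delay Credit: +387 days → 5 August 2012.

August 5, 2012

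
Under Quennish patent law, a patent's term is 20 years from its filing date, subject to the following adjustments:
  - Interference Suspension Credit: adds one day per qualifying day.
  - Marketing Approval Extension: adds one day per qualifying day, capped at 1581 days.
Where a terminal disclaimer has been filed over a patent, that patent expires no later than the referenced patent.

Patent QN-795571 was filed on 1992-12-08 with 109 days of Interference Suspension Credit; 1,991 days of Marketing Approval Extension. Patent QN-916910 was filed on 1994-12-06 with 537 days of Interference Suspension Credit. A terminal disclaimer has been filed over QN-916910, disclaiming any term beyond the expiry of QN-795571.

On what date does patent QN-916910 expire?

May 26, 2016

Natural term of QN-916910:
  Base: filing + 20 years → 6 December 2014.
  Interference Suspension Credit: +537 days → 26 May 2016.
Expiry of referenced patent QN-795571:
  Base: filing + 20 years → 8 December 2012.
  Interference Suspension Credit: +109 days → 27 March 2013.
  Marketing Approval Extension: 1991 days claimed exceeds the 1581-day cap, so +1581 days → 25 July 2017.
Terminal disclaimer: QN-916910 expires on the earlier of 26 May 2016 and 25 July 2017.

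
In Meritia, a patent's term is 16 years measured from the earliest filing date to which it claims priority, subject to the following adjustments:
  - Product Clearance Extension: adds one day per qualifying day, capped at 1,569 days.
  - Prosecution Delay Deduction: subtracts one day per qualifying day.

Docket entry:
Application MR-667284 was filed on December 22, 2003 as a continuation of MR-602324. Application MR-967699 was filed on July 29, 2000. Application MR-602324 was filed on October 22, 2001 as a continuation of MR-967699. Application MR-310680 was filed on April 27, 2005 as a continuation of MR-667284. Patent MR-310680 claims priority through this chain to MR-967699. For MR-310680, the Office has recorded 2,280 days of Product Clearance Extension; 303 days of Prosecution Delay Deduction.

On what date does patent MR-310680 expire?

January 16, 2020

Earliest priority filing: 29 July 2000.
Base term: 29 July 2000 + 16 years → 29 July 2016.
Product Clearance Extension: 2280 days claimed exceeds the 1569-day cap, so +1569 days → 14 November 2020.
Prosecution Delay Deduction: −303 days → 16 January 2020.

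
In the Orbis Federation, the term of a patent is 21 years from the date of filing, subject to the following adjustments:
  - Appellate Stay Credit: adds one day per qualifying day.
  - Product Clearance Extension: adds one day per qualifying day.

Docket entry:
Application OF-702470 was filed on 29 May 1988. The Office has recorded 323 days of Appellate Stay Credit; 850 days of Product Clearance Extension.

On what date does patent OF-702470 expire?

August 14, 2012

Base term: filing date + 21 years → 29 May 2009.
Appellate Stay Credit: +323 days → 17 April 2010.
Product Clearance Extension: +850 days → 14 August 2012.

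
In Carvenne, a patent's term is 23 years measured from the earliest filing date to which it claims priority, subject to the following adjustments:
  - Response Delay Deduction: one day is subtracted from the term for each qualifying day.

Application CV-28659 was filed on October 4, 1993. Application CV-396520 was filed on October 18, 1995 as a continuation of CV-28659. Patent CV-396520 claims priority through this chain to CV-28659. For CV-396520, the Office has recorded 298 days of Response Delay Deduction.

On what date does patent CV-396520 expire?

2015-12-11

Earliest priority filing: 4 October 1993.
Base term: 4 October 1993 + 23 years → 4 October 2016.
Response Delay Deduction: −298 days → 11 December 2015.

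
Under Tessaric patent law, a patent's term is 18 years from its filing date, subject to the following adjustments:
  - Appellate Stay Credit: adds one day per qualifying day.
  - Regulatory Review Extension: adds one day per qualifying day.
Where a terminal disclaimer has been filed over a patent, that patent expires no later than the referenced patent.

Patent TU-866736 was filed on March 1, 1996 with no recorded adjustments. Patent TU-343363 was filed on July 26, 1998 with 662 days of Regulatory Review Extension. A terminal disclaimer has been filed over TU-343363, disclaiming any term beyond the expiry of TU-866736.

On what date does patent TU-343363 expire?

Natural term of TU-343363:
  Base: filing + 18 years → 26 July 2016.
  Regulatory Review Extension: +662 days → 19 May 2018.
Expiry of referenced patent TU-866736:
  Base: filing + 18 years → 1 March 2014.
Terminal disclaimer: TU-343363 expires on the earlier of 19 May 2018 and 1 March 2014.

2014-03-01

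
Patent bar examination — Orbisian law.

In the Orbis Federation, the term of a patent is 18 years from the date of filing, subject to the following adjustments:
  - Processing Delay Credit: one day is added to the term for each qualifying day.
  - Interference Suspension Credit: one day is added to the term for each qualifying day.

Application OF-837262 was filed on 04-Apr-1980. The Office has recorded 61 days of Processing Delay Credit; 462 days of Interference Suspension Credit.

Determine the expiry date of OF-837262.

September 9, 1999

Base term: filing date + 18 years → 4 April 1998.
Processing Delay Credit: +61 days → 4 June 1998.
Interference Suspension Credit: +462 days → 9 September 1999.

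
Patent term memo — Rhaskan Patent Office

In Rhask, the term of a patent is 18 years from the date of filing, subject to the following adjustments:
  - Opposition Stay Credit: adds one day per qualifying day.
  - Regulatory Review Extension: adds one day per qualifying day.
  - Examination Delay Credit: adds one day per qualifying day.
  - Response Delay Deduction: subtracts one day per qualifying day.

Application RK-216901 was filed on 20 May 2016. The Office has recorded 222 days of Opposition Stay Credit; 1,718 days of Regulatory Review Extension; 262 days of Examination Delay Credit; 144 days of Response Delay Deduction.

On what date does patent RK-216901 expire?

January 7, 2040

Base term: filing date + 18 years → 20 May 2034.
Opposition Stay Credit: +222 days → 28 December 2034.
Regulatory Review Extension: +1718 days → 11 September 2039.
Examination Delay Credit: +262 days → 30 May 2040.
Response Delay Deduction: −144 days → 7 January 2040.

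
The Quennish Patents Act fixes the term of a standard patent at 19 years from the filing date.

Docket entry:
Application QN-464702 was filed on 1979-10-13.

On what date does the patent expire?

Filing date + 19 years → 13 October 1998.

October 13, 1998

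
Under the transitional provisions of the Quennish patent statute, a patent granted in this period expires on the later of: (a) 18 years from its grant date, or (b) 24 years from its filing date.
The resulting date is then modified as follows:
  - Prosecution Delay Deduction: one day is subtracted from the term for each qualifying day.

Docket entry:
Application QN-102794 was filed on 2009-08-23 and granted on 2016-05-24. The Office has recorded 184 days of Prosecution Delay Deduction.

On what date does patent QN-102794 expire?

2033-11-21

(a) grant + 18 years → 24 May 2034.
(b) filing + 24 years → 23 August 2033.
Later of the two: 24 May 2034.
Prosecution Delay Deduction: −184 days → 21 November 2033.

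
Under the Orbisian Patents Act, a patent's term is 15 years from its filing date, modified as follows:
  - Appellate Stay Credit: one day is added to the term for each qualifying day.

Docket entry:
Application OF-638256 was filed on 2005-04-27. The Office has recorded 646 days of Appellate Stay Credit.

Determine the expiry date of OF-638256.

February 2, 2022

Base term: filing date + 15 years → 27 April 2020.
Appellate Stay Credit: +646 days → 2 February 2022.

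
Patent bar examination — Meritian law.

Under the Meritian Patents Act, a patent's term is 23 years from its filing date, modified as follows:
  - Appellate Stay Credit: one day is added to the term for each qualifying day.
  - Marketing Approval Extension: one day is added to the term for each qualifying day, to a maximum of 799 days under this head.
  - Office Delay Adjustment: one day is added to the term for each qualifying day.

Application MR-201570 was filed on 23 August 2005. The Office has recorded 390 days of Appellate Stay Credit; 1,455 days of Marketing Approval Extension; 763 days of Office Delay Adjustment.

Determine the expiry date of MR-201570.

Base term: filing date + 23 years → 23 August 2028.
Appellate Stay Credit: +390 days → 17 September 2029.
Marketing Approval Extension: 1455 days claimed exceeds the 799-day cap, so +799 days → 25 November 2031.
Office Delay Adjustment: +763 days → 27 December 2033.

December 27, 2033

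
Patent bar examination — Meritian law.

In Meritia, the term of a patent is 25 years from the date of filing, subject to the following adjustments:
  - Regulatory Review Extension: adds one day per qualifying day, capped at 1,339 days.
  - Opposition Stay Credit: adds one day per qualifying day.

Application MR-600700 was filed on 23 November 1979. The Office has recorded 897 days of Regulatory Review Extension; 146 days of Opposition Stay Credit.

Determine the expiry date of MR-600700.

October 2, 2007

Base term: filing date + 25 years → 23 November 2004.
Regulatory Review Extension: 897 days (within the 1339-day cap) → +897 days → 9 May 2007.
Opposition Stay Credit: +146 days → 2 October 2007.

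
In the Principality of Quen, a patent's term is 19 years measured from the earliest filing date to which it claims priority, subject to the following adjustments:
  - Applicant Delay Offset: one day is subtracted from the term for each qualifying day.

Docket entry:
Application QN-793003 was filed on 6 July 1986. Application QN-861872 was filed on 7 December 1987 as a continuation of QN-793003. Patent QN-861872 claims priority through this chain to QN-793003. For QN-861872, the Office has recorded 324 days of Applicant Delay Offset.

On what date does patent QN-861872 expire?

August 16, 2004

Earliest priority filing: 6 July 1986.
Base term: 6 July 1986 + 19 years → 6 July 2005.
Applicant Delay Offset: −324 days → 16 August 2004.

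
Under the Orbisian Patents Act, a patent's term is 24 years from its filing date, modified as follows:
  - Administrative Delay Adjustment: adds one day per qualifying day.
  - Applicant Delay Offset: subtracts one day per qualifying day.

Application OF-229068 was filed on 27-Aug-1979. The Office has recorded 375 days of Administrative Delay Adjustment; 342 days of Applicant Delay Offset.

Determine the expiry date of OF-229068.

Base term: filing date + 24 years → 27 August 2003.
Administrative Delay Adjustment: +375 days → 5 September 2004.
Applicant Delay Offset: −342 days → 29 September 2003.

2003-09-29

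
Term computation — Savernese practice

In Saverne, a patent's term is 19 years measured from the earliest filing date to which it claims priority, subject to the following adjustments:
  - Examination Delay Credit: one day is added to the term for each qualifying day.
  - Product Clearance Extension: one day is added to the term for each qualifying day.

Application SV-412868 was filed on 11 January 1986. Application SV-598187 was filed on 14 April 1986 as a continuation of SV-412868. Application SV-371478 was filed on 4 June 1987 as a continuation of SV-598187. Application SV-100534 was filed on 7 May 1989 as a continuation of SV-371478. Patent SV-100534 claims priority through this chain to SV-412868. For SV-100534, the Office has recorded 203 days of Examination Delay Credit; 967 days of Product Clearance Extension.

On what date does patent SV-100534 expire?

2008-03-26

Earliest priority filing: 11 January 1986.
Base term: 11 January 1986 + 19 years → 11 January 2005.
Examination Delay Credit: +203 days → 2 August 2005.
Product Clearance Extension: +967 days → 26 March 2008.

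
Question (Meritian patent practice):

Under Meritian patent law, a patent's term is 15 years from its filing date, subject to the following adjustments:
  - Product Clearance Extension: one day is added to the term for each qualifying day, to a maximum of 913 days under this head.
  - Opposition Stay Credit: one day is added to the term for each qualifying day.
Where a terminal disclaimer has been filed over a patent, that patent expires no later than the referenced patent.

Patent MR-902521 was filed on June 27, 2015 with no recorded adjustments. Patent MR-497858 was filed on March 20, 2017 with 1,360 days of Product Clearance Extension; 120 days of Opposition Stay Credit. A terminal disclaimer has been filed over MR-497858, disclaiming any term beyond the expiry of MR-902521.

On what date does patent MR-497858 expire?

June 27, 2030

Natural term of MR-497858:
  Base: filing + 15 years → 20 March 2032.
  Product Clearance Extension: 1360 days claimed exceeds the 913-day cap, so +913 days → 19 September 2034.
  Opposition Stay Credit: +120 days → 17 January 2035.
Expiry of referenced patent MR-902521:
  Base: filing + 15 years → 27 June 2030.
Terminal disclaimer: MR-497858 expires on the earlier of 17 January 2035 and 27 June 2030.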